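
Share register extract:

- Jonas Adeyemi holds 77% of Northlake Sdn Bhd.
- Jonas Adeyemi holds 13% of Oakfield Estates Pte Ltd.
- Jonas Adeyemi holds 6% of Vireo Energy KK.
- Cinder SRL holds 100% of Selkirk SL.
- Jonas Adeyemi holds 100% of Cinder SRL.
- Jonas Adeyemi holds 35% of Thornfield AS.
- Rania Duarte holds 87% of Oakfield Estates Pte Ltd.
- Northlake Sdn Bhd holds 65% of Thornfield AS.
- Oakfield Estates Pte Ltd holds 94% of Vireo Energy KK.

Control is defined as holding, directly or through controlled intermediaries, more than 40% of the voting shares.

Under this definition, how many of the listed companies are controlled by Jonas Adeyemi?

4

Jonas holds 100% of Cinder, so Jonas controls Cinder.
Jonas holds 77% of Northlake, so Jonas controls Northlake.
Northlake and Jonas together hold 65% + 35% = 100% of Thornfield, so Jonas controls Thornfield.
Cinder holds 100% of Selkirk, so Jonas controls Selkirk.
No other company's threshold is met.
Jonas controls 4 companies.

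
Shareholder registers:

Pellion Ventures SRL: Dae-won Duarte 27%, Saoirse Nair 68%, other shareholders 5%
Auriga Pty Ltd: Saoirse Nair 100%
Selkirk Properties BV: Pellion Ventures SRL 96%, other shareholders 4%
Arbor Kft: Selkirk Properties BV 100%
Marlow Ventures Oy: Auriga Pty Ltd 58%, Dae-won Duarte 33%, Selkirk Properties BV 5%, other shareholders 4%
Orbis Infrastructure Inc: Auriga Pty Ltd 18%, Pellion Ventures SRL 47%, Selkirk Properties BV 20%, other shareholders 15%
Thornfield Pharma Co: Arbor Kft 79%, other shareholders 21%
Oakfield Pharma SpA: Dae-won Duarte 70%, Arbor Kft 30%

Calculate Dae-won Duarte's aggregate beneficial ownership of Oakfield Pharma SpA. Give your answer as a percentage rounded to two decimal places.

77.78%

Dae-won reaches Oakfield along 2 paths.
Direct stake: 70% = 70%.
Via Pellion → Selkirk → Arbor: 27% × 96% × 100% × 30% = 7.776%.
Total: 70% + 7.776% = 77.776%.
Rounded: 77.78%.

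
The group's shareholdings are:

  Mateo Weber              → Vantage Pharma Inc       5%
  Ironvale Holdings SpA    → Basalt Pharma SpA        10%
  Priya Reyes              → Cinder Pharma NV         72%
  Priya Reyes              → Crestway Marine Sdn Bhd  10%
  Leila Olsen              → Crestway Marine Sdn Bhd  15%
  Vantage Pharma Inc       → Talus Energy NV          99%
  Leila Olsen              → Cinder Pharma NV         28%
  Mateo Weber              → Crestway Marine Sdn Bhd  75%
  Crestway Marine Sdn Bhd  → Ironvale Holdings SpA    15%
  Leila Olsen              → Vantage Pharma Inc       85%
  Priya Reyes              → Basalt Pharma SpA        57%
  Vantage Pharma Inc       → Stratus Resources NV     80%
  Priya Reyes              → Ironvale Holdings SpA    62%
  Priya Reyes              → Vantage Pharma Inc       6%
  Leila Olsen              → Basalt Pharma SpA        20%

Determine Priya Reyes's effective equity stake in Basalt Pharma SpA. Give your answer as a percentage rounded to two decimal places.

63.35%

Priya reaches Basalt along 3 paths.
Via Ironvale: 62% × 10% = 6.2%.
Via Crestway → Ironvale: 10% × 15% × 10% = 0.15%.
Direct stake: 57% = 57%.
Total: 6.2% + 0.15% + 57% = 63.35%.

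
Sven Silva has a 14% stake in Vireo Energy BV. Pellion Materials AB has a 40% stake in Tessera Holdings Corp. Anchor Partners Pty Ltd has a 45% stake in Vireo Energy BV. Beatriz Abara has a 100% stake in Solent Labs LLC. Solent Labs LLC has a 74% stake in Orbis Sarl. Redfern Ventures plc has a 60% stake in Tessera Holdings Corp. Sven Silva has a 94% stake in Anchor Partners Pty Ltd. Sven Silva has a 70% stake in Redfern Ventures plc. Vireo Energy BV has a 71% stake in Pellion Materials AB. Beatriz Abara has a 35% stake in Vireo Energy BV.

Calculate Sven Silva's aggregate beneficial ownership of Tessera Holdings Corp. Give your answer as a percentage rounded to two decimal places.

57.99%

Sven reaches Tessera along 3 paths.
Via Anchor → Vireo → Pellion: 94% × 45% × 71% × 40% = 12.0132%.
Via Vireo → Pellion: 14% × 71% × 40% = 3.976%.
Via Redfern: 70% × 60% = 42%.
Total: 12.0132% + 3.976% + 42% = 57.9892%.
Rounded: 57.99%.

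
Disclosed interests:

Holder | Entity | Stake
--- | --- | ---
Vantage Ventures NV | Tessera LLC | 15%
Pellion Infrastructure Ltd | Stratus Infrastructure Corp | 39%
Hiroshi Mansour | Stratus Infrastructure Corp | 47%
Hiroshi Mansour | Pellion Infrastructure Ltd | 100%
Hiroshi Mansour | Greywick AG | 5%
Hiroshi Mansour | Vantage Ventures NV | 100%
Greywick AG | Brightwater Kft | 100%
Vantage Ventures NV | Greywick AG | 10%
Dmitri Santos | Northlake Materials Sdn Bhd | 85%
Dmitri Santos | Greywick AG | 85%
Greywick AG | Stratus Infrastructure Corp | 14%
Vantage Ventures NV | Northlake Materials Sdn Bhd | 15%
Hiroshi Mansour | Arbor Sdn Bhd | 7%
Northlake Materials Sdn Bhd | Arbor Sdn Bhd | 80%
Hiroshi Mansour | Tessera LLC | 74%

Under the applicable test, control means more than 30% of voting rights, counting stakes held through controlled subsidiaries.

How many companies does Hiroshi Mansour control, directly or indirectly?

Hiroshi holds 100% of Vantage, so Hiroshi controls Vantage.
Hiroshi holds 100% of Pellion, so Hiroshi controls Pellion.
Pellion and Hiroshi together hold 39% + 47% = 86% of Stratus, so Hiroshi controls Stratus.
Vantage and Hiroshi together hold 15% + 74% = 89% of Tessera, so Hiroshi controls Tessera.
No other company's threshold is met.
Hiroshi controls 4 companies.

4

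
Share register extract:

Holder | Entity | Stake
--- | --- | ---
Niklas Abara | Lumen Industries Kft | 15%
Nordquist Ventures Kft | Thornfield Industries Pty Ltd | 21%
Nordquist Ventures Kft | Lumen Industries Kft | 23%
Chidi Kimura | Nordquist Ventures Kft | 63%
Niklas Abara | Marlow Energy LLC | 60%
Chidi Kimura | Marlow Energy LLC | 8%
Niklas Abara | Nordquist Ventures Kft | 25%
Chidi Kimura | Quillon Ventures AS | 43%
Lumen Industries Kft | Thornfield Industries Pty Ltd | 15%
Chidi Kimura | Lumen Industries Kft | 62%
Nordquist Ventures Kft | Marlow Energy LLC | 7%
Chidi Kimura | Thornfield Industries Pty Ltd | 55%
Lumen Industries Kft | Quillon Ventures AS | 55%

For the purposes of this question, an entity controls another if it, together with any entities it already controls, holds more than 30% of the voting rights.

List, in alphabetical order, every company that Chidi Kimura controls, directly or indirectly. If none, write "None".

Lumen Industries Kft, Nordquist Ventures Kft, Quillon Ventures AS, Thornfield Industries Pty Ltd

Chidi holds 63% of Nordquist, so Chidi controls Nordquist.
Nordquist and Chidi together hold 23% + 62% = 85% of Lumen, so Chidi controls Lumen.
Chidi and Nordquist and Lumen together hold 55% + 21% + 15% = 91% of Thornfield, so Chidi controls Thornfield.
Chidi and Lumen together hold 43% + 55% = 98% of Quillon, so Chidi controls Quillon.
No other company's threshold is met.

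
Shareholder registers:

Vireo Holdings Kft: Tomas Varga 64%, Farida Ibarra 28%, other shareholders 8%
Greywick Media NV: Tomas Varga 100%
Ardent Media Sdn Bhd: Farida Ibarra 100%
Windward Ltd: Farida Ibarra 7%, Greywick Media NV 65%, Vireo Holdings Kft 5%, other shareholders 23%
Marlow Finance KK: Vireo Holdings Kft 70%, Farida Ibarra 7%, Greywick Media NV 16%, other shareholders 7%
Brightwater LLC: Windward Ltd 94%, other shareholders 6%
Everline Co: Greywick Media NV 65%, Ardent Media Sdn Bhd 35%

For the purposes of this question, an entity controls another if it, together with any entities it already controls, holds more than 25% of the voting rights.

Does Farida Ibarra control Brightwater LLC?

Farida holds 28% of Vireo, so Farida controls Vireo.
Farida holds 100% of Ardent, so Farida controls Ardent.
Vireo and Farida together hold 70% + 7% = 77% of Marlow, so Farida controls Marlow.
Ardent holds 35% of Everline, so Farida controls Everline.
Neither Farida nor any entity Farida controls holds any voting interest in Brightwater.
So Farida does not control Brightwater.

No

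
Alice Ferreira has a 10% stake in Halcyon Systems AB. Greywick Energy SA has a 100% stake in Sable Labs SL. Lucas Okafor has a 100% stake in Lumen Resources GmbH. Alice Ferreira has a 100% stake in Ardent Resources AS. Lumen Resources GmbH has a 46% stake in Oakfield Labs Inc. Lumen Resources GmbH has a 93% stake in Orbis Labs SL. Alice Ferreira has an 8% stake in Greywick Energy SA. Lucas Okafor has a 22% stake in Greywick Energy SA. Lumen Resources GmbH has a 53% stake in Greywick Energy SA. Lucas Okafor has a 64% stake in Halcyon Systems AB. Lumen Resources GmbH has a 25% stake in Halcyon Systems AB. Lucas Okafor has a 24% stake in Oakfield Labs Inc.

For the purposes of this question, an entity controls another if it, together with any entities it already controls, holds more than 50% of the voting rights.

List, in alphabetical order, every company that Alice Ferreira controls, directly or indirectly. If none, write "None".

Ardent Resources AS

Alice holds 100% of Ardent, so Alice controls Ardent.
No other company's threshold is met.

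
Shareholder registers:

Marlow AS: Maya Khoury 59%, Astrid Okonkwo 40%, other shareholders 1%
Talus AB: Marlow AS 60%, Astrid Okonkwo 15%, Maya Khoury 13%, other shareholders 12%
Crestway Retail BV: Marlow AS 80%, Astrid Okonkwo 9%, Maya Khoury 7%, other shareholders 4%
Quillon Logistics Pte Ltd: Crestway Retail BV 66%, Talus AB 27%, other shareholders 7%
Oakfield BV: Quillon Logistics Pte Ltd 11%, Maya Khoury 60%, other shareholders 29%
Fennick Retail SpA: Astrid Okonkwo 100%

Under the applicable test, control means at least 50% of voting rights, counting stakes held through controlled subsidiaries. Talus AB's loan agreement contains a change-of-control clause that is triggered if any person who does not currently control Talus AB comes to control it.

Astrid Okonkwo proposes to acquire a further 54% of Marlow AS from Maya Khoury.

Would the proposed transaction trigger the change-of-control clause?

The purchase adds only to Astrid's holdings (Maya's stake shrinks), so Astrid is the only person who could newly come to control Talus.
Astrid holds 100% of Fennick, so Astrid controls Fennick.
In Talus, Astrid's side holds only 15%, not ≥ 50%.
So before the transaction, Astrid does not control Talus.
After the purchase, Astrid's direct stake in Marlow rises to 40% + 54% = 94%, and Maya's stake falls to 5%.
Astrid holds 94% of Marlow, so Astrid controls Marlow.
Marlow and Astrid together hold 60% + 15% = 75% of Talus, so Astrid controls Talus.
Astrid did not control Talus before and does after, so the clause is triggered.

Yes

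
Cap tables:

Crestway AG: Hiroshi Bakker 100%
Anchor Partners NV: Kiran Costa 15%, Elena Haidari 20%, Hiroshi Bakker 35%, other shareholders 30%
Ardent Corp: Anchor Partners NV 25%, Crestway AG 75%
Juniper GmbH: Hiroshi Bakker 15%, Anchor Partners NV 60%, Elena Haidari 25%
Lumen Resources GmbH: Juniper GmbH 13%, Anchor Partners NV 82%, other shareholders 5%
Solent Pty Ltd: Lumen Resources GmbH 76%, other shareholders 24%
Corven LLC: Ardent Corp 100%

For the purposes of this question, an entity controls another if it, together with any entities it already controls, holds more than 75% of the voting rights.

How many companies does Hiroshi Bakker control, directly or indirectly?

Hiroshi holds 100% of Crestway, so Hiroshi controls Crestway.
No other company's threshold is met.
Hiroshi controls 1 company.

1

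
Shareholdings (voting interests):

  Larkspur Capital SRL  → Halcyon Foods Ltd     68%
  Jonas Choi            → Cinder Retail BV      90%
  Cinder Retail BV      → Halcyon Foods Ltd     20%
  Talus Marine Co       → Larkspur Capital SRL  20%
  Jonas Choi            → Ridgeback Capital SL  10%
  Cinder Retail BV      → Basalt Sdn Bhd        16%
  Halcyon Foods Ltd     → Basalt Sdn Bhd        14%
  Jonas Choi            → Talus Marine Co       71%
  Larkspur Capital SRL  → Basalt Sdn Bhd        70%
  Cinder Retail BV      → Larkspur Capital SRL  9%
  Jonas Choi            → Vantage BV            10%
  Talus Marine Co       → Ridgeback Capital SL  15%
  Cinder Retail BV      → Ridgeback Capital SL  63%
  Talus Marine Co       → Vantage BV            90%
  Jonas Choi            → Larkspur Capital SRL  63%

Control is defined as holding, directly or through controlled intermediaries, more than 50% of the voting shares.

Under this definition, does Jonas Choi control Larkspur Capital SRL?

Jonas holds 90% of Cinder, so Jonas controls Cinder.
Jonas holds 71% of Talus, so Jonas controls Talus.
Jonas and Talus and Cinder together hold 63% + 20% + 9% = 92% of Larkspur, so Jonas controls Larkspur.

Yes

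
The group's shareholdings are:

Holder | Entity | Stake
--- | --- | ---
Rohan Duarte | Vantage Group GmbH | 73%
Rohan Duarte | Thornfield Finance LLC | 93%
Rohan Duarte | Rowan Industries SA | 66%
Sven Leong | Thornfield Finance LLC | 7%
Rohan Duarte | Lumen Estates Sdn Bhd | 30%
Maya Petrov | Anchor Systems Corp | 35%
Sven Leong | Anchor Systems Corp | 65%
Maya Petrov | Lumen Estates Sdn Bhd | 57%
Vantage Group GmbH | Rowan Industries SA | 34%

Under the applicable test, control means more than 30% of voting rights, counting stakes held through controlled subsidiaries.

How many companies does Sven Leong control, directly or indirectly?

1

Sven holds 65% of Anchor, so Sven controls Anchor.
No other company's threshold is met.
Sven controls 1 company.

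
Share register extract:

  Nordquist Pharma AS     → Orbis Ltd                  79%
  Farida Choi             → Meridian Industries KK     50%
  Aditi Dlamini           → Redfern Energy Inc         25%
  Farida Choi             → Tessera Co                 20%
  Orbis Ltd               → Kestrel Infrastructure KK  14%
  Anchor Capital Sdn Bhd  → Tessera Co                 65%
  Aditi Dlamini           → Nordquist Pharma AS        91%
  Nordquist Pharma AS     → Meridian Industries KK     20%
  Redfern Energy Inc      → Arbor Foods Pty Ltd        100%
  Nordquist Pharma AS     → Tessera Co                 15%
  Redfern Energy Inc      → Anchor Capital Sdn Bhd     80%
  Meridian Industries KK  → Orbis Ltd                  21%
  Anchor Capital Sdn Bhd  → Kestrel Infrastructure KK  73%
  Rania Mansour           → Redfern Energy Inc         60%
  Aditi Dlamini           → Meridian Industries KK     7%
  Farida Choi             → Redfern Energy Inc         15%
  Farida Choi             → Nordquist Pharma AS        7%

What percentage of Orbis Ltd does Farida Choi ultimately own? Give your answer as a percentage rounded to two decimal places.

16.32%

Farida reaches Orbis along 3 paths.
Via Nordquist: 7% × 79% = 5.53%.
Via Nordquist → Meridian: 7% × 20% × 21% = 0.294%.
Via Meridian: 50% × 21% = 10.5%.
Total: 5.53% + 0.294% + 10.5% = 16.324%.
Rounded: 16.32%.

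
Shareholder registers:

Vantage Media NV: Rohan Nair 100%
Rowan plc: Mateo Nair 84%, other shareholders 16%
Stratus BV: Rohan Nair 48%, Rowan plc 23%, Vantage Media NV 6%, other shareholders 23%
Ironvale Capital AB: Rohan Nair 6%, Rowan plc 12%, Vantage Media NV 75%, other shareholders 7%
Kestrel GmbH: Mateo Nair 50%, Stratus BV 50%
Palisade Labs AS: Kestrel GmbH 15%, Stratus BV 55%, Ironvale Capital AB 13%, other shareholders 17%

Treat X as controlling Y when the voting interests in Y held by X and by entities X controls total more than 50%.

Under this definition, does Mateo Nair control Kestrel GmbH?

No

Mateo holds 84% of Rowan, so Mateo controls Rowan.
In Kestrel, Mateo's side holds only 50%, not > 50%.
So Mateo does not control Kestrel.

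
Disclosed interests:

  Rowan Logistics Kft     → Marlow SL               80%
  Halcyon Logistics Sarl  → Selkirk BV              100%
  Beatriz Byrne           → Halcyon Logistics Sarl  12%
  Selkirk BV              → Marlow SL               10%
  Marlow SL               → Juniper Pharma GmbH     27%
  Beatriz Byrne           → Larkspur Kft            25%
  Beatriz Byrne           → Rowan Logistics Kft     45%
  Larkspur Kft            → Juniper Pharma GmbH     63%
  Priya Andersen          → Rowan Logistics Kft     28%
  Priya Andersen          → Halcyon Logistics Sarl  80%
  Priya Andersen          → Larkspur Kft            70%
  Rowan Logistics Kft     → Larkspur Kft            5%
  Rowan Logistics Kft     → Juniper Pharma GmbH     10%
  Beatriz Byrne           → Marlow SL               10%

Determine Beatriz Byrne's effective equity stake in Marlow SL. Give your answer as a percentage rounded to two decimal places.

Beatriz reaches Marlow along 3 paths.
Via Rowan: 45% × 80% = 36%.
Direct stake: 10% = 10%.
Via Halcyon → Selkirk: 12% × 100% × 10% = 1.2%.
Total: 36% + 10% + 1.2% = 47.2%.
Rounded: 47.20%.

47.20%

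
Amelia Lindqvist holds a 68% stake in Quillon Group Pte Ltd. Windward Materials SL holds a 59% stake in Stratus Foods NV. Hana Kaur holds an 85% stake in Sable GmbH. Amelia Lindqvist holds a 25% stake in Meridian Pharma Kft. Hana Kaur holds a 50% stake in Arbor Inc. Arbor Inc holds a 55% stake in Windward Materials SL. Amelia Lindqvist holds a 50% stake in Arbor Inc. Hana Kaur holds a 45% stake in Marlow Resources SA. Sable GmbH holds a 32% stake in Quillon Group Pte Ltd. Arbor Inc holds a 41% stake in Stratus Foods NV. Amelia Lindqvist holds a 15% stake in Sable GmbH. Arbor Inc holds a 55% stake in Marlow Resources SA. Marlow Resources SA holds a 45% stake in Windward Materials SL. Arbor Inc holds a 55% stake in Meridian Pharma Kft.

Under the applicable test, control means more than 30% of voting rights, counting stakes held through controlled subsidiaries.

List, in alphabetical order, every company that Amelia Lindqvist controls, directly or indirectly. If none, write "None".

Amelia holds 50% of Arbor, so Amelia controls Arbor.
Amelia holds 68% of Quillon, so Amelia controls Quillon.
Arbor holds 55% of Marlow, so Amelia controls Marlow.
Arbor and Amelia together hold 55% + 25% = 80% of Meridian, so Amelia controls Meridian.
Arbor and Marlow together hold 55% + 45% = 100% of Windward, so Amelia controls Windward.
Windward and Arbor together hold 59% + 41% = 100% of Stratus, so Amelia controls Stratus.
No other company's threshold is met.

Arbor Inc, Marlow Resources SA, Meridian Pharma Kft, Quillon Group Pte Ltd, Stratus Foods NV, Windward Materials SL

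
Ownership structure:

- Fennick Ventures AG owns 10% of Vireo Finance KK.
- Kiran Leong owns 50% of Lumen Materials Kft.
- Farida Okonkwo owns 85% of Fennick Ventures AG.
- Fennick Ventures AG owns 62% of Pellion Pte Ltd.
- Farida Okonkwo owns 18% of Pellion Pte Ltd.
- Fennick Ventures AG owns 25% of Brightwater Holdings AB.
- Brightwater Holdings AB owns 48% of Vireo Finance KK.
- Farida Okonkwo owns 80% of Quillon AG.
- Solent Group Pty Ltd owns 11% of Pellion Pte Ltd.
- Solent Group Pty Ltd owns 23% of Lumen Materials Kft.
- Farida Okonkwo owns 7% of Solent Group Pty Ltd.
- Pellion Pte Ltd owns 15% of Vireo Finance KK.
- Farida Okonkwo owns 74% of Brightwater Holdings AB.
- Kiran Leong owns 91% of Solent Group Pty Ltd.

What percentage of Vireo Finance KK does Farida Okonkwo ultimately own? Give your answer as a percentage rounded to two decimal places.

64.94%

Farida reaches Vireo along 6 paths.
Via Brightwater: 74% × 48% = 35.52%.
Via Fennick → Brightwater: 85% × 25% × 48% = 10.2%.
Via Solent → Pellion: 7% × 11% × 15% = 0.1155%.
Via Fennick → Pellion: 85% × 62% × 15% = 7.905%.
Via Pellion: 18% × 15% = 2.7%.
Via Fennick: 85% × 10% = 8.5%.
Total: 35.52% + 10.2% + 0.1155% + 7.905% + 2.7% + 8.5% = 64.9405%.
Rounded: 64.94%.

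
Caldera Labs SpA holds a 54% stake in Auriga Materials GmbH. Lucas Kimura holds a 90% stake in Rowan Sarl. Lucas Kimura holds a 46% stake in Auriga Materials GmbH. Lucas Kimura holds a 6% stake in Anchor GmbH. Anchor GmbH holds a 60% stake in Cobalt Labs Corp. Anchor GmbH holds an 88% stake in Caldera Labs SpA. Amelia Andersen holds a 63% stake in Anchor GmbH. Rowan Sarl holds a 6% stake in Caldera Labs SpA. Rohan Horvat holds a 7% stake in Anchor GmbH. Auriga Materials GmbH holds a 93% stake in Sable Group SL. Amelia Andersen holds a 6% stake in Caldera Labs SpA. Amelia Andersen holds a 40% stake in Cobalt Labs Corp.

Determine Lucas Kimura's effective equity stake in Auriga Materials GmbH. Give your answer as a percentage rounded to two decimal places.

51.77%

Lucas reaches Auriga along 3 paths.
Direct stake: 46% = 46%.
Via Anchor → Caldera: 6% × 88% × 54% = 2.8512%.
Via Rowan → Caldera: 90% × 6% × 54% = 2.916%.
Total: 46% + 2.8512% + 2.916% = 51.7672%.
Rounded: 51.77%.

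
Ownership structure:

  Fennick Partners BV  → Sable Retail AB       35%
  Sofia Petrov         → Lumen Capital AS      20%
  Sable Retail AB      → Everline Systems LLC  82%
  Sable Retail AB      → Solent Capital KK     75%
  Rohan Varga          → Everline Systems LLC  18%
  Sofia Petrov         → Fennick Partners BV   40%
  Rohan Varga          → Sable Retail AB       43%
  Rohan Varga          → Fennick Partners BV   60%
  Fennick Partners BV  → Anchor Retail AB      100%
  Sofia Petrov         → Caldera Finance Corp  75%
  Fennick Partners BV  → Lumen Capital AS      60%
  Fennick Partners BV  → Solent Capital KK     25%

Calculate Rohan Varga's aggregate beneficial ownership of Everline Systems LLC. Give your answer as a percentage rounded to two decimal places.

Rohan reaches Everline along 3 paths.
Via Fennick → Sable: 60% × 35% × 82% = 17.22%.
Via Sable: 43% × 82% = 35.26%.
Direct stake: 18% = 18%.
Total: 17.22% + 35.26% + 18% = 70.48%.

70.48%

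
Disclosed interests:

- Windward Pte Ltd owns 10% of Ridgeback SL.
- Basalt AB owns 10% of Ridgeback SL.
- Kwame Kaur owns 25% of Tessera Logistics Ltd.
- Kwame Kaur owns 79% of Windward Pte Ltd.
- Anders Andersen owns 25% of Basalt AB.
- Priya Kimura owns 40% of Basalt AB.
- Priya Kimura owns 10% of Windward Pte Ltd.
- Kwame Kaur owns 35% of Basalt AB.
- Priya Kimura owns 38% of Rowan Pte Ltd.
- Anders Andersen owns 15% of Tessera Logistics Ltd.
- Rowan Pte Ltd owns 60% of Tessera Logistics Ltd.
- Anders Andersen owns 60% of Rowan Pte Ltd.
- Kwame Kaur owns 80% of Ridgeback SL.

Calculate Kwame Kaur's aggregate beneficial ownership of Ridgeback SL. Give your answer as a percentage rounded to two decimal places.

91.40%

Kwame reaches Ridgeback along 3 paths.
Via Windward: 79% × 10% = 7.9%.
Via Basalt: 35% × 10% = 3.5%.
Direct stake: 80% = 80%.
Total: 7.9% + 3.5% + 80% = 91.4%.
Rounded: 91.40%.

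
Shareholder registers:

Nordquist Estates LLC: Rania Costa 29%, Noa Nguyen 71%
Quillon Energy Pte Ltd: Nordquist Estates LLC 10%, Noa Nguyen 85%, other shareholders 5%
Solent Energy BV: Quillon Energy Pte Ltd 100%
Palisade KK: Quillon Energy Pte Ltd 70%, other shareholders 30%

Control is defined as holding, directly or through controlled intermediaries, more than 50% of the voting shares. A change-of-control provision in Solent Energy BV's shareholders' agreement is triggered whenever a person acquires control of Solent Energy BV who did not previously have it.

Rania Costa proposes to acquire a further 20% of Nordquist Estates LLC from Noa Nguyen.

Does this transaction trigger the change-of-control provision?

No

The purchase adds only to Rania's holdings (Noa's stake shrinks), so Rania is the only person who could newly come to control Solent.
Rania's largest direct stake is 29% in Nordquist, which does not meet the threshold, so Rania controls no company.
Neither Rania nor any entity Rania controls holds any voting interest in Solent.
So before the transaction, Rania does not control Solent.
After the purchase, Rania's direct stake in Nordquist rises to 29% + 20% = 49%, and Noa's stake falls to 51%.
Rania's side now holds 49% of Nordquist, not > 50%, so Rania still does not control Nordquist.
After the transaction, neither Rania nor any entity Rania controls holds a voting interest in Solent, so Rania still does not control it.
No new person acquires control, so the clause is not triggered.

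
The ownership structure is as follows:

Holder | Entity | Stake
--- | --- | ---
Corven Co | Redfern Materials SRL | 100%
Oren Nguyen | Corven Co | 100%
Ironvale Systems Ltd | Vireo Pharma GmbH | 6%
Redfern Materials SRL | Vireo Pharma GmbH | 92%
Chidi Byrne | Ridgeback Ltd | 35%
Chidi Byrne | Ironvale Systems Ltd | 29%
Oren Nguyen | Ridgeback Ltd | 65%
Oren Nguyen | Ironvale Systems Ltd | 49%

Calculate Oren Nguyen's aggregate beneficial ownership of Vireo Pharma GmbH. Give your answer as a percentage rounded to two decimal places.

Oren reaches Vireo along 2 paths.
Via Corven → Redfern: 100% × 100% × 92% = 92%.
Via Ironvale: 49% × 6% = 2.94%.
Total: 92% + 2.94% = 94.94%.

94.94%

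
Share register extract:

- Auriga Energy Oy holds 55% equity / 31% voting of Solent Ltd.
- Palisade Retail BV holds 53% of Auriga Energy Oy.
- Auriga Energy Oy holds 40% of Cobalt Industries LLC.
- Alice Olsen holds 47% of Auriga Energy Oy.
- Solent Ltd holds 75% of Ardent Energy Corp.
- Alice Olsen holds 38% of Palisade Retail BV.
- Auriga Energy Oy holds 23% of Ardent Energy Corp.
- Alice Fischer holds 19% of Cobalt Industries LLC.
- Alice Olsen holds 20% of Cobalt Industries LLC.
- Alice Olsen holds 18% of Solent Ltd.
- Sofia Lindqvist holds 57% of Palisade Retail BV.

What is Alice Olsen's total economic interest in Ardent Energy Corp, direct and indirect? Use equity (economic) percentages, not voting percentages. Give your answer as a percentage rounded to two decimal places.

56.64%

Alice Olsen reaches Ardent along 5 paths.
Via Solent: 18% × 75% = 13.5%.
Via Palisade → Auriga → Solent: 38% × 53% × 55% × 75% = 8.30775%.
Via Auriga → Solent: 47% × 55% × 75% = 19.3875%.
Via Palisade → Auriga: 38% × 53% × 23% = 4.6322%.
Via Auriga: 47% × 23% = 10.81%.
Total: 13.5% + 8.30775% + 19.3875% + 4.6322% + 10.81% = 56.63745%.
Rounded: 56.64%.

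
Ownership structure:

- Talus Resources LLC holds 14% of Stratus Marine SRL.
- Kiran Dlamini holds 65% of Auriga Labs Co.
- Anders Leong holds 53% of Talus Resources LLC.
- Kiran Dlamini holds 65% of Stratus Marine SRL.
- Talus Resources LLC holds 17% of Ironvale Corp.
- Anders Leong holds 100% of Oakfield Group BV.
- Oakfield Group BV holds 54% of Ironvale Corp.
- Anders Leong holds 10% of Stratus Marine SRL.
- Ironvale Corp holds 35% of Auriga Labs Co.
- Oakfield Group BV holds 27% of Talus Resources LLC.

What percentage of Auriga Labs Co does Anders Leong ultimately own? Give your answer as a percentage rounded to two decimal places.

23.66%

Anders reaches Auriga along 3 paths.
Via Oakfield → Ironvale: 100% × 54% × 35% = 18.9%.
Via Talus → Ironvale: 53% × 17% × 35% = 3.1535%.
Via Oakfield → Talus → Ironvale: 100% × 27% × 17% × 35% = 1.6065%.
Total: 18.9% + 3.1535% + 1.6065% = 23.66%.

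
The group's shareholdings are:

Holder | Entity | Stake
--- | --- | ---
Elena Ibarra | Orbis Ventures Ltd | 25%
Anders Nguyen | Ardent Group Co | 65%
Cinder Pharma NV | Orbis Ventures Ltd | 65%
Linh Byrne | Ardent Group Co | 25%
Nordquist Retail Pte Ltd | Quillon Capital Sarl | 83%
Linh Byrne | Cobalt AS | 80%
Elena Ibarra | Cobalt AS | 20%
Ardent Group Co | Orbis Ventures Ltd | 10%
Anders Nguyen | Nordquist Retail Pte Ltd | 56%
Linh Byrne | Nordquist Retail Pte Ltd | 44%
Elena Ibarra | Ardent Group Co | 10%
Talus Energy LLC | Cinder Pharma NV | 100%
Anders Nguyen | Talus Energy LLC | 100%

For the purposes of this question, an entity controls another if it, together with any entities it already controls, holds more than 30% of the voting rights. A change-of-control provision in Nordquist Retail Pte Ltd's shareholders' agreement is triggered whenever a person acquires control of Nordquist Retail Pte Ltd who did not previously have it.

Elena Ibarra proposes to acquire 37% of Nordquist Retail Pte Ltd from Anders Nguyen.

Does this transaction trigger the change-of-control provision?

Yes

The purchase adds only to Elena's holdings (Anders's stake shrinks), so Elena is the only person who could newly come to control Nordquist.
Elena's largest direct stake is 25% in Orbis, which does not meet the threshold, so Elena controls no company.
Neither Elena nor any entity Elena controls holds any voting interest in Nordquist.
So before the transaction, Elena does not control Nordquist.
After the purchase, Elena holds 37% of Nordquist directly, and Anders's stake falls to 19%.
Elena holds 37% of Nordquist, so Elena controls Nordquist.
Elena did not control Nordquist before and does after, so the clause is triggered.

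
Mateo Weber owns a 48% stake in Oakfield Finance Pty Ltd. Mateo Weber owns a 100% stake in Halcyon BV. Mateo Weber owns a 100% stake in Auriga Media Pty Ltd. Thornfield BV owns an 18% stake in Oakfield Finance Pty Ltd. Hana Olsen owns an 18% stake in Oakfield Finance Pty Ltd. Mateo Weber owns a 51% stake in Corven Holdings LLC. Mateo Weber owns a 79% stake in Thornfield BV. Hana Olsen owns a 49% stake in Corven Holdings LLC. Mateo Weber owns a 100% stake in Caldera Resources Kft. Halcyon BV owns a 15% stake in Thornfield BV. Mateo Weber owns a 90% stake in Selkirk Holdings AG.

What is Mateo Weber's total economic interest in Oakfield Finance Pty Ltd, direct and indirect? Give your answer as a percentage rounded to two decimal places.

64.92%

Mateo reaches Oakfield along 3 paths.
Direct stake: 48% = 48%.
Via Halcyon → Thornfield: 100% × 15% × 18% = 2.7%.
Via Thornfield: 79% × 18% = 14.22%.
Total: 48% + 2.7% + 14.22% = 64.92%.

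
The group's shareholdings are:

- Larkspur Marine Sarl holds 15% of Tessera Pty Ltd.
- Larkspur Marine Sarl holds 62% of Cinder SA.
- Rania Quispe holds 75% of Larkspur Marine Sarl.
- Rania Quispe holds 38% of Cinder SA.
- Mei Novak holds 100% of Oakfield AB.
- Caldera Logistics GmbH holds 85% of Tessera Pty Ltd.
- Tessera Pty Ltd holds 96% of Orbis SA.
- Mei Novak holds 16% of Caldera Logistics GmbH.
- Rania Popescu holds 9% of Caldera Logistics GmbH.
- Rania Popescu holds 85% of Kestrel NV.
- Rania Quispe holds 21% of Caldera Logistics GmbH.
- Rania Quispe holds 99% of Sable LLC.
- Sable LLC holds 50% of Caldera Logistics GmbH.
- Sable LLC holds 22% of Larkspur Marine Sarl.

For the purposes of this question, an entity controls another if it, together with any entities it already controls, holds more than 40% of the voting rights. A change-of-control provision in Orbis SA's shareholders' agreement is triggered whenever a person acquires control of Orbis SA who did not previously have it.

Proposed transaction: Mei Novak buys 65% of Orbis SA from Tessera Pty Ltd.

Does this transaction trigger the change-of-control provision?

Yes

The purchase adds only to Mei's holdings (Tessera's stake shrinks), so Mei is the only person who could newly come to control Orbis.
Mei holds 100% of Oakfield, so Mei controls Oakfield.
Neither Mei nor any entity Mei controls holds any voting interest in Orbis.
So before the transaction, Mei does not control Orbis.
After the purchase, Mei holds 65% of Orbis directly, and Tessera's stake falls to 31%.
Mei holds 65% of Orbis, so Mei controls Orbis.
Mei did not control Orbis before and does after, so the clause is triggered.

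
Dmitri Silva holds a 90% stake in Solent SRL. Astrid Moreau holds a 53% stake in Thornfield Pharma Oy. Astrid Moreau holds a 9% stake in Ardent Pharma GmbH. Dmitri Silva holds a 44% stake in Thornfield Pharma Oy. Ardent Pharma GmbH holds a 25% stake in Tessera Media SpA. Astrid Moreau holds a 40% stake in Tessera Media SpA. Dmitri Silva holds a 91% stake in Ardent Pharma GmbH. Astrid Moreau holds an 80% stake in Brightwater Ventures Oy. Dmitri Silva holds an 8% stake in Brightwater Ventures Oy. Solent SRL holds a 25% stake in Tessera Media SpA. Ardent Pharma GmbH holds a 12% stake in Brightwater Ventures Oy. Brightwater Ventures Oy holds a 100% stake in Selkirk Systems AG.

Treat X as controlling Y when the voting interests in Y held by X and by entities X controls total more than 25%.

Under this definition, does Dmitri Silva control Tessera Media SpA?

Dmitri holds 90% of Solent, so Dmitri controls Solent.
Dmitri holds 91% of Ardent, so Dmitri controls Ardent.
Ardent and Solent together hold 25% + 25% = 50% of Tessera, so Dmitri controls Tessera.

Yes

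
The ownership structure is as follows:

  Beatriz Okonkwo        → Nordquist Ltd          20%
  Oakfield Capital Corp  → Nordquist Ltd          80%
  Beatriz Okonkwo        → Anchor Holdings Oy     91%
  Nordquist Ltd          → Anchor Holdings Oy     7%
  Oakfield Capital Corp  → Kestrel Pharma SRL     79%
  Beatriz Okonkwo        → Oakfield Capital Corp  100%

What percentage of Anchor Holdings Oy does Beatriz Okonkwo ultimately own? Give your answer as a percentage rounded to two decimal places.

Beatriz reaches Anchor along 3 paths.
Direct stake: 91% = 91%.
Via Oakfield → Nordquist: 100% × 80% × 7% = 5.6%.
Via Nordquist: 20% × 7% = 1.4%.
Total: 91% + 5.6% + 1.4% = 98%.
Rounded: 98.00%.

98.00%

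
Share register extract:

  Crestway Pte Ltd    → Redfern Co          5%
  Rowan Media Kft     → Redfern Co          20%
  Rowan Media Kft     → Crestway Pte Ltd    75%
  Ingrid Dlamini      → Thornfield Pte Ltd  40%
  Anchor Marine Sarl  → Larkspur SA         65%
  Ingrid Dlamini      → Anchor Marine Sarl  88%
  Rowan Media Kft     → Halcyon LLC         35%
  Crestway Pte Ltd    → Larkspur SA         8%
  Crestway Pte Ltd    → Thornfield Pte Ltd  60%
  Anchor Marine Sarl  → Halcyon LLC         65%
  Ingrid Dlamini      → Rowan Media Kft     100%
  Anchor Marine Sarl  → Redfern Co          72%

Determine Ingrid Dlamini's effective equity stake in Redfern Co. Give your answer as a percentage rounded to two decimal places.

87.11%

Ingrid reaches Redfern along 3 paths.
Via Rowan: 100% × 20% = 20%.
Via Anchor: 88% × 72% = 63.36%.
Via Rowan → Crestway: 100% × 75% × 5% = 3.75%.
Total: 20% + 63.36% + 3.75% = 87.11%.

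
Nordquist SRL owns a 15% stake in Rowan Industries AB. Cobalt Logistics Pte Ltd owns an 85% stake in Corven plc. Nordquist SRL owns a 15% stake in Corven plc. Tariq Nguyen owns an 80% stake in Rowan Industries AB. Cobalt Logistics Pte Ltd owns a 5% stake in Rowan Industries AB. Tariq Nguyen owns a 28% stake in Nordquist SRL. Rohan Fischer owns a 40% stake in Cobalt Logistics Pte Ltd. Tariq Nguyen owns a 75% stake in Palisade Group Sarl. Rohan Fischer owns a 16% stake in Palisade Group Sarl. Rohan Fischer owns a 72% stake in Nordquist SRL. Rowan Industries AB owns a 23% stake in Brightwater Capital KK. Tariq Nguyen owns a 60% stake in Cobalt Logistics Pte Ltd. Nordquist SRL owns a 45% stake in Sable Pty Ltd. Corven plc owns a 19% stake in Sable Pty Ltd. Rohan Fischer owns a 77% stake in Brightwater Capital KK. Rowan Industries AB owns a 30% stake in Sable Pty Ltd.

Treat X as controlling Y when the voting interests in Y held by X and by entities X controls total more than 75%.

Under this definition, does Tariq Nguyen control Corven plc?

No

Tariq holds 80% of Rowan, so Tariq controls Rowan.
Neither Tariq nor any entity Tariq controls holds any voting interest in Corven.
So Tariq does not control Corven.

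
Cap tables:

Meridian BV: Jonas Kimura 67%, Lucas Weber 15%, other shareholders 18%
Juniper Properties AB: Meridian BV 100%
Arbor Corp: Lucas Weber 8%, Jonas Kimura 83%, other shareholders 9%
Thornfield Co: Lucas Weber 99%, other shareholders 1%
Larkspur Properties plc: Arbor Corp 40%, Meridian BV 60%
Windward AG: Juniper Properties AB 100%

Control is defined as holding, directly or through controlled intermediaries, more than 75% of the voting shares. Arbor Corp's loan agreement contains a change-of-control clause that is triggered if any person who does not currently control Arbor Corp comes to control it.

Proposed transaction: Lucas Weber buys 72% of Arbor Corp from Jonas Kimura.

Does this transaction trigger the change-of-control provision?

The purchase adds only to Lucas's holdings (Jonas's stake shrinks), so Lucas is the only person who could newly come to control Arbor.
Lucas holds 99% of Thornfield, so Lucas controls Thornfield.
In Arbor, Lucas's side holds only 8%, not > 75%.
So before the transaction, Lucas does not control Arbor.
After the purchase, Lucas's direct stake in Arbor rises to 8% + 72% = 80%, and Jonas's stake falls to 11%.
Lucas holds 80% of Arbor, so Lucas controls Arbor.
Lucas did not control Arbor before and does after, so the clause is triggered.

Yes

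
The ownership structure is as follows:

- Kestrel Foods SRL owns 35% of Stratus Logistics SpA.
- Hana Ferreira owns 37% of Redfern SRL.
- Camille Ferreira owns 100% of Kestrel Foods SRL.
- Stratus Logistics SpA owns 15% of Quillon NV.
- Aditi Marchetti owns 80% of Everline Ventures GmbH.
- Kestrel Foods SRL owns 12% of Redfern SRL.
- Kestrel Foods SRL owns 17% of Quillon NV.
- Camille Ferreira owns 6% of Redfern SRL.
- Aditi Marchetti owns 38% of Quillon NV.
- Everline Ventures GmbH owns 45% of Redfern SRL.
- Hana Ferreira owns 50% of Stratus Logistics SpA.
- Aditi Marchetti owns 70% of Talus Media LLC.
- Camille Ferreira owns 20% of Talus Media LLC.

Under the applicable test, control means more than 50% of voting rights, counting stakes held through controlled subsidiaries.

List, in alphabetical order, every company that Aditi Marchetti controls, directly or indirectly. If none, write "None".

Everline Ventures GmbH, Talus Media LLC

Aditi holds 80% of Everline, so Aditi controls Everline.
Aditi holds 70% of Talus, so Aditi controls Talus.
No other company's threshold is met.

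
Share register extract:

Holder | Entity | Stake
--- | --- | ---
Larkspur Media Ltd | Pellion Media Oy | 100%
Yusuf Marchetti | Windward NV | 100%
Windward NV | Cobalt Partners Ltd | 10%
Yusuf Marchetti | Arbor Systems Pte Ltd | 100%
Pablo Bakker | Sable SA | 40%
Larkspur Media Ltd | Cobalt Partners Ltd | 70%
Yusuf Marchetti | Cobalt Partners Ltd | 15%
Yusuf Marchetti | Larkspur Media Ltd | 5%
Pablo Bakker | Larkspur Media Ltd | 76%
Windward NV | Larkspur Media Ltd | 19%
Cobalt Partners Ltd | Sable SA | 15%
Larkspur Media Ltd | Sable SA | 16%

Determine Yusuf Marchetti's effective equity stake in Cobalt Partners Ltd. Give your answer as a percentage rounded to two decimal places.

Yusuf reaches Cobalt along 4 paths.
Via Windward → Larkspur: 100% × 19% × 70% = 13.3%.
Via Larkspur: 5% × 70% = 3.5%.
Direct stake: 15% = 15%.
Via Windward: 100% × 10% = 10%.
Total: 13.3% + 3.5% + 15% + 10% = 41.8%.
Rounded: 41.80%.

41.80%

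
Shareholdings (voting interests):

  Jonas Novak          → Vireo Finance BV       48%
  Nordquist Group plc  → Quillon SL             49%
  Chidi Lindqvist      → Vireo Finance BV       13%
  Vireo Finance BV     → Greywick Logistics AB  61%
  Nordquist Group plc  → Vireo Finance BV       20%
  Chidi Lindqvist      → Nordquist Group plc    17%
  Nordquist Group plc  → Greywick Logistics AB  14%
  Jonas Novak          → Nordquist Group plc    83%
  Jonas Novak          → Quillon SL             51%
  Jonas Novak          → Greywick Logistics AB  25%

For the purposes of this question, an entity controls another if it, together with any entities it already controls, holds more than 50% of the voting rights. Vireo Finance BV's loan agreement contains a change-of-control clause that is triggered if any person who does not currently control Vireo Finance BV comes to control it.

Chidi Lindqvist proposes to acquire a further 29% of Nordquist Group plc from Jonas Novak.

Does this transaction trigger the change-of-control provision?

The purchase adds only to Chidi's holdings (Jonas's stake shrinks), so Chidi is the only person who could newly come to control Vireo.
Chidi's largest direct stake is 17% in Nordquist, which does not meet the threshold, so Chidi controls no company.
In Vireo, Chidi's side holds only 13%, not > 50%.
So before the transaction, Chidi does not control Vireo.
After the purchase, Chidi's direct stake in Nordquist rises to 17% + 29% = 46%, and Jonas's stake falls to 54%.
Chidi's side now holds 46% of Nordquist, not > 50%, so Chidi still does not control Nordquist.
After the transaction, Chidi's side holds 13% of Vireo, not > 50%, so Chidi still does not control Vireo.
No new person acquires control, so the clause is not triggered.

No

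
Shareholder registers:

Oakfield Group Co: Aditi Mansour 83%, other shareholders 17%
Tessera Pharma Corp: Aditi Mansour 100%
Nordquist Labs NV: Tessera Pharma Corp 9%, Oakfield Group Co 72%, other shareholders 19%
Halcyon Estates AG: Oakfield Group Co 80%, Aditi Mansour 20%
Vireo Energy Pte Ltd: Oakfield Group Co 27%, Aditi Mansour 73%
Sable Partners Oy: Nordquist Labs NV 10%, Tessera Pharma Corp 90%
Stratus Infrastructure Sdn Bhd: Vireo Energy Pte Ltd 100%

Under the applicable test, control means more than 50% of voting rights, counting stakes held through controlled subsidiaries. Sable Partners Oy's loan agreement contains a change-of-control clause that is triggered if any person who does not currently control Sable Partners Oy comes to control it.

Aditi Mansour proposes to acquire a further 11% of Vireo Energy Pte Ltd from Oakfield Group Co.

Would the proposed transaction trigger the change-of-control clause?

No

The purchase adds only to Aditi's holdings (Oakfield's stake shrinks), so Aditi is the only person who could newly come to control Sable.
Aditi holds 100% of Tessera, so Aditi controls Tessera.
Aditi holds 83% of Oakfield, so Aditi controls Oakfield.
Tessera and Oakfield together hold 9% + 72% = 81% of Nordquist, so Aditi controls Nordquist.
Nordquist and Tessera together hold 10% + 90% = 100% of Sable, so Aditi controls Sable.
So Aditi already controls Sable before the transaction.
After the purchase, Aditi's direct stake in Vireo rises to 73% + 11% = 84%, and Oakfield's stake falls to 16%.
Aditi controlled Sable already, so this is not a new person acquiring control; every other person's position is unchanged or reduced.
No new person acquires control, so the clause is not triggered.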